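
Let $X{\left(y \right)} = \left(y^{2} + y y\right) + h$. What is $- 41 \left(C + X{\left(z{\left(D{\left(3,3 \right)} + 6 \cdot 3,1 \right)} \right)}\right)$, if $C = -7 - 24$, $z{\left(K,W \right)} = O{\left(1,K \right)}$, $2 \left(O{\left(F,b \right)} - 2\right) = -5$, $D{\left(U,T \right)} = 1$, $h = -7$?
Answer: $\frac{3075}{2} \approx 1537.5$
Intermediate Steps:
$O{\left(F,b \right)} = - \frac{1}{2}$ ($O{\left(F,b \right)} = 2 + \frac{1}{2} \left(-5\right) = 2 - \frac{5}{2} = - \frac{1}{2}$)
$z{\left(K,W \right)} = - \frac{1}{2}$
$X{\left(y \right)} = -7 + 2 y^{2}$ ($X{\left(y \right)} = \left(y^{2} + y y\right) - 7 = \left(y^{2} + y^{2}\right) - 7 = 2 y^{2} - 7 = -7 + 2 y^{2}$)
$C = -31$
$- 41 \left(C + X{\left(z{\left(D{\left(3,3 \right)} + 6 \cdot 3,1 \right)} \right)}\right) = - 41 \left(-31 - \left(7 - 2 \left(- \frac{1}{2}\right)^{2}\right)\right) = - 41 \left(-31 + \left(-7 + 2 \cdot \frac{1}{4}\right)\right) = - 41 \left(-31 + \left(-7 + \frac{1}{2}\right)\right) = - 41 \left(-31 - \frac{13}{2}\right) = \left(-41\right) \left(- \frac{75}{2}\right) = \frac{3075}{2}$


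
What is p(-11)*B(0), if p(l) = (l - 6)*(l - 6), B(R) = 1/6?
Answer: 289/6 ≈ 48.167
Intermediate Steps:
B(R) = ⅙
p(l) = (-6 + l)² (p(l) = (-6 + l)*(-6 + l) = (-6 + l)²)
p(-11)*B(0) = (-6 - 11)²*(⅙) = (-17)²*(⅙) = 289*(⅙) = 289/6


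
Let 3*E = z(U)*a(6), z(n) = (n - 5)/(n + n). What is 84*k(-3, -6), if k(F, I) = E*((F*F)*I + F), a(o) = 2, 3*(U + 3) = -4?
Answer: -44688/13 ≈ -3437.5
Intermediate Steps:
U = -13/3 (U = -3 + (1/3)*(-4) = -3 - 4/3 = -13/3 ≈ -4.3333)
z(n) = (-5 + n)/(2*n) (z(n) = (-5 + n)/((2*n)) = (-5 + n)*(1/(2*n)) = (-5 + n)/(2*n))
E = 28/39 (E = (((-5 - 13/3)/(2*(-13/3)))*2)/3 = (((1/2)*(-3/13)*(-28/3))*2)/3 = ((14/13)*2)/3 = (1/3)*(28/13) = 28/39 ≈ 0.71795)
k(F, I) = 28*F/39 + 28*I*F**2/39 (k(F, I) = 28*((F*F)*I + F)/39 = 28*(F**2*I + F)/39 = 28*(I*F**2 + F)/39 = 28*(F + I*F**2)/39 = 28*F/39 + 28*I*F**2/39)
84*k(-3, -6) = 84*((28/39)*(-3)*(1 - 3*(-6))) = 84*((28/39)*(-3)*(1 + 18)) = 84*((28/39)*(-3)*19) = 84*(-532/13) = -44688/13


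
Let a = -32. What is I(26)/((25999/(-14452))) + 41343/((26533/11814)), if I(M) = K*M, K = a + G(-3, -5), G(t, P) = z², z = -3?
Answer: 12927898865566/689831467 ≈ 18741.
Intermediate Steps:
G(t, P) = 9 (G(t, P) = (-3)² = 9)
K = -23 (K = -32 + 9 = -23)
I(M) = -23*M
I(26)/((25999/(-14452))) + 41343/((26533/11814)) = (-23*26)/((25999/(-14452))) + 41343/((26533/11814)) = -598/(25999*(-1/14452)) + 41343/((26533*(1/11814))) = -598/(-25999/14452) + 41343/(26533/11814) = -598*(-14452/25999) + 41343*(11814/26533) = 8642296/25999 + 488426202/26533 = 12927898865566/689831467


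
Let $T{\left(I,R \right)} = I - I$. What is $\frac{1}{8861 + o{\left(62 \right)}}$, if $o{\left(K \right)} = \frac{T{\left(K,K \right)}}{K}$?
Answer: $\frac{1}{8861} \approx 0.00011285$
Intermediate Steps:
$T{\left(I,R \right)} = 0$
$o{\left(K \right)} = 0$ ($o{\left(K \right)} = \frac{0}{K} = 0$)
$\frac{1}{8861 + o{\left(62 \right)}} = \frac{1}{8861 + 0} = \frac{1}{8861}$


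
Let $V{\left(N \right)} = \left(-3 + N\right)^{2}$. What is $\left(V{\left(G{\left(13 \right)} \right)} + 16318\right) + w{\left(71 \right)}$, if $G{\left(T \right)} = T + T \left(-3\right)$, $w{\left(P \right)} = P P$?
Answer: $22200$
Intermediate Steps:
$w{\left(P \right)} = P^{2}$
$G{\left(T \right)} = - 2 T$ ($G{\left(T \right)} = T - 3 T = - 2 T$)
$\left(V{\left(G{\left(13 \right)} \right)} + 16318\right) + w{\left(71 \right)} = \left(\left(-3 - 26\right)^{2} + 16318\right) + 71^{2} = \left(\left(-3 - 26\right)^{2} + 16318\right) + 5041 = \left(\left(-29\right)^{2} + 16318\right) + 5041 = \left(841 + 16318\right) + 5041 = 17159 + 5041 = 22200$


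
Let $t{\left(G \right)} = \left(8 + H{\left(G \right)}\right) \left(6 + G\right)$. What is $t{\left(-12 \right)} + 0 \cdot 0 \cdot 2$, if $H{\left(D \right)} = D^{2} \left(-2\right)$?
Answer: $1680$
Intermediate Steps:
$H{\left(D \right)} = - 2 D^{2}$
$t{\left(G \right)} = \left(6 + G\right) \left(8 - 2 G^{2}\right)$ ($t{\left(G \right)} = \left(8 - 2 G^{2}\right) \left(6 + G\right) = \left(6 + G\right) \left(8 - 2 G^{2}\right)$)
$t{\left(-12 \right)} + 0 \cdot 0 \cdot 2 = \left(48 - 12 \left(-12\right)^{2} - 2 \left(-12\right)^{3} + 8 \left(-12\right)\right) + 0 \cdot 0 \cdot 2 = \left(48 - 1728 - -3456 - 96\right) + 0 \cdot 2 = \left(48 - 1728 + 3456 - 96\right) + 0 = 1680 + 0 = 1680$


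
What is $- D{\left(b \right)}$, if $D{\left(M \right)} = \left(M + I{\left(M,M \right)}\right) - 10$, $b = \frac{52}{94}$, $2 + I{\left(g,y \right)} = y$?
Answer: $\frac{512}{47} \approx 10.894$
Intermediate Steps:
$I{\left(g,y \right)} = -2 + y$
$b = \frac{26}{47}$ ($b = 52 \cdot \frac{1}{94} = \frac{26}{47} \approx 0.55319$)
$D{\left(M \right)} = -12 + 2 M$ ($D{\left(M \right)} = \left(M + \left(-2 + M\right)\right) - 10 = \left(-2 + 2 M\right) - 10 = -12 + 2 M$)
$- D{\left(b \right)} = - (-12 + 2 \cdot \frac{26}{47}) = - (-12 + \frac{52}{47}) = \left(-1\right) \left(- \frac{512}{47}\right) = \frac{512}{47}$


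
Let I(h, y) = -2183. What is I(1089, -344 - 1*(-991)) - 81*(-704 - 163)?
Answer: 68044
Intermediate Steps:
I(1089, -344 - 1*(-991)) - 81*(-704 - 163) = -2183 - 81*(-704 - 163) = -2183 - 81*(-867) = -2183 + 70227 = 68044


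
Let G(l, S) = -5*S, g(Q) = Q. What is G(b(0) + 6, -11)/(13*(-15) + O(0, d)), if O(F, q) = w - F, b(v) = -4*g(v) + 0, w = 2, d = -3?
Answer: -55/193 ≈ -0.28497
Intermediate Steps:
b(v) = -4*v (b(v) = -4*v + 0 = -4*v)
O(F, q) = 2 - F
G(b(0) + 6, -11)/(13*(-15) + O(0, d)) = (-5*(-11))/(13*(-15) + (2 - 1*0)) = 55/(-195 + (2 + 0)) = 55/(-195 + 2) = 55/(-193) = 55*(-1/193) = -55/193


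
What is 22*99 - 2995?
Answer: -817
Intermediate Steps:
22*99 - 2995 = 2178 - 2995 = -817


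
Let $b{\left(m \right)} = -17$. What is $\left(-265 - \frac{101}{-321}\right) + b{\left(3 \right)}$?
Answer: $- \frac{90421}{321} \approx -281.69$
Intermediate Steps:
$\left(-265 - \frac{101}{-321}\right) + b{\left(3 \right)} = \left(-265 - \frac{101}{-321}\right) - 17 = \left(-265 - - \frac{101}{321}\right) - 17 = \left(-265 + \frac{101}{321}\right) - 17 = - \frac{84964}{321} - 17 = - \frac{90421}{321}$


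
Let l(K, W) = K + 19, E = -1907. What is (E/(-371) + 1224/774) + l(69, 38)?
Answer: 1511093/15953 ≈ 94.722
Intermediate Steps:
l(K, W) = 19 + K
(E/(-371) + 1224/774) + l(69, 38) = (-1907/(-371) + 1224/774) + (19 + 69) = (-1907*(-1/371) + 1224*(1/774)) + 88 = (1907/371 + 68/43) + 88 = 107229/15953 + 88 = 1511093/15953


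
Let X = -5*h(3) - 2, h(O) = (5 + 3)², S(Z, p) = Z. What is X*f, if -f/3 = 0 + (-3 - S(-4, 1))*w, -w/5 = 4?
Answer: -19320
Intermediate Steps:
w = -20 (w = -5*4 = -20)
h(O) = 64 (h(O) = 8² = 64)
f = 60 (f = -3*(0 + (-3 - 1*(-4))*(-20)) = -3*(0 + (-3 + 4)*(-20)) = -3*(0 + 1*(-20)) = -3*(0 - 20) = -3*(-20) = 60)
X = -322 (X = -5*64 - 2 = -320 - 2 = -322)
X*f = -322*60 = -19320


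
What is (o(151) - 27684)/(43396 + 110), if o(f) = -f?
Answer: -27835/43506 ≈ -0.63980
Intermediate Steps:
(o(151) - 27684)/(43396 + 110) = (-1*151 - 27684)/(43396 + 110) = (-151 - 27684)/43506 = -27835*1/43506 = -27835/43506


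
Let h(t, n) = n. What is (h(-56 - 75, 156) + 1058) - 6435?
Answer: -5221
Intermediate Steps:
(h(-56 - 75, 156) + 1058) - 6435 = (156 + 1058) - 6435 = 1214 - 6435 = -5221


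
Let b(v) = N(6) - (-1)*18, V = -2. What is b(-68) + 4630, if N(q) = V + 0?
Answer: 4646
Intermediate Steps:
N(q) = -2 (N(q) = -2 + 0 = -2)
b(v) = 16 (b(v) = -2 - (-1)*18 = -2 - 1*(-18) = -2 + 18 = 16)
b(-68) + 4630 = 16 + 4630 = 4646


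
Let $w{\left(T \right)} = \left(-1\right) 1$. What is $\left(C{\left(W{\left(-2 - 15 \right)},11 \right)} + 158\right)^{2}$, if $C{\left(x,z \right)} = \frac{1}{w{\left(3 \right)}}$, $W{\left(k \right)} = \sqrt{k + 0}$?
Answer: $24649$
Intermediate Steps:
$w{\left(T \right)} = -1$
$W{\left(k \right)} = \sqrt{k}$
$C{\left(x,z \right)} = -1$ ($C{\left(x,z \right)} = \frac{1}{-1} = -1$)
$\left(C{\left(W{\left(-2 - 15 \right)},11 \right)} + 158\right)^{2} = \left(-1 + 158\right)^{2} = 157^{2} = 24649$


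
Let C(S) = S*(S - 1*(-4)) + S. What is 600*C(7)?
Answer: 50400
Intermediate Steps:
C(S) = S + S*(4 + S) (C(S) = S*(S + 4) + S = S*(4 + S) + S = S + S*(4 + S))
600*C(7) = 600*(7*(5 + 7)) = 600*(7*12) = 600*84 = 50400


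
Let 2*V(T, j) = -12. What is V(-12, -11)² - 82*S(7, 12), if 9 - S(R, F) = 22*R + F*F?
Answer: 23734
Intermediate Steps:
V(T, j) = -6 (V(T, j) = (½)*(-12) = -6)
S(R, F) = 9 - F² - 22*R (S(R, F) = 9 - (22*R + F*F) = 9 - (22*R + F²) = 9 - (F² + 22*R) = 9 + (-F² - 22*R) = 9 - F² - 22*R)
V(-12, -11)² - 82*S(7, 12) = (-6)² - 82*(9 - 1*12² - 22*7) = 36 - 82*(9 - 1*144 - 154) = 36 - 82*(9 - 144 - 154) = 36 - 82*(-289) = 36 - 1*(-23698) = 36 + 23698 = 23734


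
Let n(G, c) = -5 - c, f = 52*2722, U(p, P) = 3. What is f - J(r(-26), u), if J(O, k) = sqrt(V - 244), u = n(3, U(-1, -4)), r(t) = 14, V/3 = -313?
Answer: 141544 - 13*I*sqrt(7) ≈ 1.4154e+5 - 34.395*I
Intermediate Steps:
V = -939 (V = 3*(-313) = -939)
f = 141544
u = -8 (u = -5 - 1*3 = -5 - 3 = -8)
J(O, k) = 13*I*sqrt(7) (J(O, k) = sqrt(-939 - 244) = sqrt(-1183) = 13*I*sqrt(7))
f - J(r(-26), u) = 141544 - 13*I*sqrt(7)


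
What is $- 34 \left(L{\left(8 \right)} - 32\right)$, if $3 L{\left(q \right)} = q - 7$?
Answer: $\frac{3230}{3} \approx 1076.7$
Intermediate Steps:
$L{\left(q \right)} = - \frac{7}{3} + \frac{q}{3}$ ($L{\left(q \right)} = \frac{q - 7}{3} = \frac{-7 + q}{3} = - \frac{7}{3} + \frac{q}{3}$)
$- 34 \left(L{\left(8 \right)} - 32\right) = - 34 \left(\left(- \frac{7}{3} + \frac{1}{3} \cdot 8\right) - 32\right) = - 34 \left(\left(- \frac{7}{3} + \frac{8}{3}\right) - 32\right) = - 34 \left(\frac{1}{3} - 32\right) = \left(-34\right) \left(- \frac{95}{3}\right) = \frac{3230}{3}$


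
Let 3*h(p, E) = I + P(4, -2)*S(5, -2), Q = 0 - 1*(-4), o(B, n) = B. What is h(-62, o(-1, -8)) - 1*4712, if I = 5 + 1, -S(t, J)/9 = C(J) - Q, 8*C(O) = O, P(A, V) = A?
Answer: -4659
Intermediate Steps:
Q = 4 (Q = 0 + 4 = 4)
C(O) = O/8
S(t, J) = 36 - 9*J/8 (S(t, J) = -9*(J/8 - 1*4) = -9*(J/8 - 4) = -9*(-4 + J/8) = 36 - 9*J/8)
I = 6
h(p, E) = 53 (h(p, E) = (6 + 4*(36 - 9/8*(-2)))/3 = (6 + 4*(36 + 9/4))/3 = (6 + 4*(153/4))/3 = (6 + 153)/3 = (⅓)*159 = 53)
h(-62, o(-1, -8)) - 1*4712 = 53 - 1*4712 = 53 - 4712 = -4659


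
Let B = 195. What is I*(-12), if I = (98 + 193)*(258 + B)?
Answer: -1581876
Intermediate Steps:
I = 131823 (I = (98 + 193)*(258 + 195) = 291*453 = 131823)
I*(-12) = 131823*(-12) = -1581876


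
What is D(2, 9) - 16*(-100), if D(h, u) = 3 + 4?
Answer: 1607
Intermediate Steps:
D(h, u) = 7
D(2, 9) - 16*(-100) = 7 - 16*(-100) = 7 + 1600 = 1607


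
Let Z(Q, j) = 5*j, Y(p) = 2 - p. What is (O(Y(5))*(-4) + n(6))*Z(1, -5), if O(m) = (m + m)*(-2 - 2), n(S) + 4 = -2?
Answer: 2550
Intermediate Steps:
n(S) = -6 (n(S) = -4 - 2 = -6)
O(m) = -8*m (O(m) = (2*m)*(-4) = -8*m)
(O(Y(5))*(-4) + n(6))*Z(1, -5) = (-8*(2 - 1*5)*(-4) - 6)*(5*(-5)) = (-8*(2 - 5)*(-4) - 6)*(-25) = (-8*(-3)*(-4) - 6)*(-25) = (24*(-4) - 6)*(-25) = (-96 - 6)*(-25) = -102*(-25) = 2550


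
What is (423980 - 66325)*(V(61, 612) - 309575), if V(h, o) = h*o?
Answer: -97369070165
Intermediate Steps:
(423980 - 66325)*(V(61, 612) - 309575) = (423980 - 66325)*(61*612 - 309575) = 357655*(37332 - 309575) = 357655*(-272243) = -97369070165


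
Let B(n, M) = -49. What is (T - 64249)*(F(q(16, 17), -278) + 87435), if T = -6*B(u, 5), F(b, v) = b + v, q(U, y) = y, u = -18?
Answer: -5575213170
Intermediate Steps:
T = 294 (T = -6*(-49) = 294)
(T - 64249)*(F(q(16, 17), -278) + 87435) = (294 - 64249)*((17 - 278) + 87435) = -63955*(-261 + 87435) = -63955*87174 = -5575213170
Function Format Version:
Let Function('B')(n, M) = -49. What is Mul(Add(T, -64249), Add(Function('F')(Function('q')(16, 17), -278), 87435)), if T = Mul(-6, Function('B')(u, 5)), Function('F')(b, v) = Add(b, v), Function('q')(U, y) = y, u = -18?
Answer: -5575213170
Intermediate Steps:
T = 294 (T = Mul(-6, -49) = 294)
Mul(Add(T, -64249), Add(Function('F')(Function('q')(16, 17), -278), 87435)) = Mul(Add(294, -64249), Add(Add(17, -278), 87435)) = Mul(-63955, Add(-261, 87435)) = Mul(-63955, 87174) = -5575213170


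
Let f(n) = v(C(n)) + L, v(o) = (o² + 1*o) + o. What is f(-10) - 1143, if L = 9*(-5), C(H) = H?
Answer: -1108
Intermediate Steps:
L = -45
v(o) = o² + 2*o (v(o) = (o² + o) + o = (o + o²) + o = o² + 2*o)
f(n) = -45 + n*(2 + n) (f(n) = n*(2 + n) - 45 = -45 + n*(2 + n))
f(-10) - 1143 = (-45 - 10*(2 - 10)) - 1143 = (-45 - 10*(-8)) - 1143 = (-45 + 80) - 1143 = 35 - 1143 = -1108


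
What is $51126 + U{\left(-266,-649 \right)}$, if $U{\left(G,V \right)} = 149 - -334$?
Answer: $51609$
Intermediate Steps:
$U{\left(G,V \right)} = 483$ ($U{\left(G,V \right)} = 149 + 334 = 483$)
$51126 + U{\left(-266,-649 \right)} = 51126 + 483 = 51609$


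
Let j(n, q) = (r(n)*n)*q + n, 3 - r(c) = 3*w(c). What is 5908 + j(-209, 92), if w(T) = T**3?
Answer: -526616266021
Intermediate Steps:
r(c) = 3 - 3*c**3
j(n, q) = n + n*q*(3 - 3*n**3) (j(n, q) = ((3 - 3*n**3)*n)*q + n = (n*(3 - 3*n**3))*q + n = n*q*(3 - 3*n**3) + n = n + n*q*(3 - 3*n**3))
5908 + j(-209, 92) = 5908 - 1*(-209)*(-1 + 3*92*(-1 + (-209)**3)) = 5908 - 1*(-209)*(-1 + 3*92*(-1 - 9129329)) = 5908 - 1*(-209)*(-1 + 3*92*(-9129330)) = 5908 - 1*(-209)*(-1 - 2519695080) = 5908 - 1*(-209)*(-2519695081) = 5908 - 526616271929 = -526616266021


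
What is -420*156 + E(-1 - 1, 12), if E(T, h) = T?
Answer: -65522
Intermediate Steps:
-420*156 + E(-1 - 1, 12) = -420*156 + (-1 - 1) = -65520 - 2 = -65522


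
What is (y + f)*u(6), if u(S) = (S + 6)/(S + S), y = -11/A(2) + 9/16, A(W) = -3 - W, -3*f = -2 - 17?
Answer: 2183/240 ≈ 9.0958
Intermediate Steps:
f = 19/3 (f = -(-2 - 17)/3 = -1/3*(-19) = 19/3 ≈ 6.3333)
y = 221/80 (y = -11/(-3 - 1*2) + 9/16 = -11/(-3 - 2) + 9*(1/16) = -11/(-5) + 9/16 = -11*(-1/5) + 9/16 = 11/5 + 9/16 = 221/80 ≈ 2.7625)
u(S) = (6 + S)/(2*S) (u(S) = (6 + S)/((2*S)) = (6 + S)*(1/(2*S)) = (6 + S)/(2*S))
(y + f)*u(6) = (221/80 + 19/3)*((1/2)*(6 + 6)/6) = 2183*((1/2)*(1/6)*12)/240 = (2183/240)*1 = 2183/240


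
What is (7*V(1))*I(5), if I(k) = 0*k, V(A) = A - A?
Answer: 0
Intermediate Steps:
V(A) = 0
I(k) = 0
(7*V(1))*I(5) = (7*0)*0 = 0*0 = 0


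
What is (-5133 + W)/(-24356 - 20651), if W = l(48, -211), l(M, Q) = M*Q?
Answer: 15261/45007 ≈ 0.33908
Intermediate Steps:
W = -10128 (W = 48*(-211) = -10128)
(-5133 + W)/(-24356 - 20651) = (-5133 - 10128)/(-24356 - 20651) = -15261/(-45007) = -15261*(-1/45007) = 15261/45007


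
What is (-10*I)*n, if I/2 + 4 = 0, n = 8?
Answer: 640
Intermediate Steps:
I = -8 (I = -8 + 2*0 = -8 + 0 = -8)
(-10*I)*n = -10*(-8)*8 = 80*8 = 640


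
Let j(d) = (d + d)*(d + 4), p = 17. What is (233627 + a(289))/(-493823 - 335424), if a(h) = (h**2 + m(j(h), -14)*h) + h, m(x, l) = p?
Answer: -322350/829247 ≈ -0.38873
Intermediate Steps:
j(d) = 2*d*(4 + d) (j(d) = (2*d)*(4 + d) = 2*d*(4 + d))
m(x, l) = 17
a(h) = h**2 + 18*h (a(h) = (h**2 + 17*h) + h = h**2 + 18*h)
(233627 + a(289))/(-493823 - 335424) = (233627 + 289*(18 + 289))/(-493823 - 335424) = (233627 + 289*307)/(-829247) = (233627 + 88723)*(-1/829247) = 322350*(-1/829247) = -322350/829247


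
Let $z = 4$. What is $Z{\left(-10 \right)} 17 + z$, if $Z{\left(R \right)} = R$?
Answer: $-166$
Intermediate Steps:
$Z{\left(-10 \right)} 17 + z = \left(-10\right) 17 + 4 = -170 + 4 = -166$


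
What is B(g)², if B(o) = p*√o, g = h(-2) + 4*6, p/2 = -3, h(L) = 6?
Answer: 1080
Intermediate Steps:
p = -6 (p = 2*(-3) = -6)
g = 30 (g = 6 + 4*6 = 6 + 24 = 30)
B(o) = -6*√o
B(g)² = (-6*√30)² = 1080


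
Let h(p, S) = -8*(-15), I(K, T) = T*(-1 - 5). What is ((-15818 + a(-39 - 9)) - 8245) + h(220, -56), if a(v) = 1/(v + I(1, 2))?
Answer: -1436581/60 ≈ -23943.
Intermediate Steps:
I(K, T) = -6*T (I(K, T) = T*(-6) = -6*T)
a(v) = 1/(-12 + v) (a(v) = 1/(v - 6*2) = 1/(v - 12) = 1/(-12 + v))
h(p, S) = 120
((-15818 + a(-39 - 9)) - 8245) + h(220, -56) = ((-15818 + 1/(-12 + (-39 - 9))) - 8245) + 120 = ((-15818 + 1/(-12 - 48)) - 8245) + 120 = ((-15818 + 1/(-60)) - 8245) + 120 = ((-15818 - 1/60) - 8245) + 120 = (-949081/60 - 8245) + 120 = -1443781/60 + 120 = -1436581/60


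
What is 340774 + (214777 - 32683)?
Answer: 522868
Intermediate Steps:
340774 + (214777 - 32683) = 340774 + 182094 = 522868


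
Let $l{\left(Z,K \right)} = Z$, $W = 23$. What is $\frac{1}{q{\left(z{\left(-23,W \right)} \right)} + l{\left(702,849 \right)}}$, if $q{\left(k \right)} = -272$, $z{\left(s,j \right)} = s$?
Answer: $\frac{1}{430} \approx 0.0023256$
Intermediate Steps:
$\frac{1}{q{\left(z{\left(-23,W \right)} \right)} + l{\left(702,849 \right)}} = \frac{1}{-272 + 702} = \frac{1}{430}$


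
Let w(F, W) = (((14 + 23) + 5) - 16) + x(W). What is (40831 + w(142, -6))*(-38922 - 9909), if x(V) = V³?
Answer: -1984540671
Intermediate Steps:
w(F, W) = 26 + W³ (w(F, W) = (((14 + 23) + 5) - 16) + W³ = ((37 + 5) - 16) + W³ = (42 - 16) + W³ = 26 + W³)
(40831 + w(142, -6))*(-38922 - 9909) = (40831 + (26 + (-6)³))*(-38922 - 9909) = (40831 + (26 - 216))*(-48831) = (40831 - 190)*(-48831) = 40641*(-48831) = -1984540671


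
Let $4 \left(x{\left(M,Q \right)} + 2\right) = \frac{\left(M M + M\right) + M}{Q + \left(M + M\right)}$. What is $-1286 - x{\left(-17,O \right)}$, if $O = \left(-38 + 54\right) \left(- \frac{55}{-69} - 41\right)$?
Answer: $- \frac{47997537}{37384} \approx -1283.9$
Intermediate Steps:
$O = - \frac{44384}{69}$ ($O = 16 \left(\left(-55\right) \left(- \frac{1}{69}\right) - 41\right) = 16 \left(\frac{55}{69} - 41\right) = 16 \left(- \frac{2774}{69}\right) = - \frac{44384}{69} \approx -643.25$)
$x{\left(M,Q \right)} = -2 + \frac{M^{2} + 2 M}{4 \left(Q + 2 M\right)}$ ($x{\left(M,Q \right)} = -2 + \frac{\left(\left(M M + M\right) + M\right) \frac{1}{Q + \left(M + M\right)}}{4} = -2 + \frac{\left(\left(M^{2} + M\right) + M\right) \frac{1}{Q + 2 M}}{4} = -2 + \frac{\left(\left(M + M^{2}\right) + M\right) \frac{1}{Q + 2 M}}{4} = -2 + \frac{\left(M^{2} + 2 M\right) \frac{1}{Q + 2 M}}{4} = -2 + \frac{\frac{1}{Q + 2 M} \left(M^{2} + 2 M\right)}{4} = -2 + \frac{M^{2} + 2 M}{4 \left(Q + 2 M\right)}$)
$-1286 - x{\left(-17,O \right)} = -1286 - \frac{\left(-17\right)^{2} - -238 - - \frac{355072}{69}}{4 \left(- \frac{44384}{69} + 2 \left(-17\right)\right)} = -1286 - \frac{289 + 238 + \frac{355072}{69}}{4 \left(- \frac{44384}{69} - 34\right)} = -1286 - \frac{1}{4} \frac{1}{- \frac{46730}{69}} \cdot \frac{391435}{69} = -1286 - \frac{1}{4} \left(- \frac{69}{46730}\right) \frac{391435}{69} = -1286 - - \frac{78287}{37384} = -1286 + \frac{78287}{37384} = - \frac{47997537}{37384}$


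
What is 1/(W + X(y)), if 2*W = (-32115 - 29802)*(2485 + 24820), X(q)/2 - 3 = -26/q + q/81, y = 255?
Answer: -4590/3880027201571 ≈ -1.1830e-9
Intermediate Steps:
X(q) = 6 - 52/q + 2*q/81 (X(q) = 6 + 2*(-26/q + q/81) = 6 + (-52/q + 2*q/81) = 6 - 52/q + 2*q/81)
W = -1690643685/2 (W = ((-32115 - 29802)*(2485 + 24820))/2 = (-61917*27305)/2 = (½)*(-1690643685) = -1690643685/2 ≈ -8.4532e+8)
1/(W + X(y)) = 1/(-1690643685/2 + (6 - 52/255 + (2/81)*255)) = 1/(-1690643685/2 + (6 - 52*1/255 + 170/27)) = 1/(-1690643685/2 + (6 - 52/255 + 170/27)) = 1/(-1690643685/2 + 27752/2295) = 1/(-3880027201571/4590) = -4590/3880027201571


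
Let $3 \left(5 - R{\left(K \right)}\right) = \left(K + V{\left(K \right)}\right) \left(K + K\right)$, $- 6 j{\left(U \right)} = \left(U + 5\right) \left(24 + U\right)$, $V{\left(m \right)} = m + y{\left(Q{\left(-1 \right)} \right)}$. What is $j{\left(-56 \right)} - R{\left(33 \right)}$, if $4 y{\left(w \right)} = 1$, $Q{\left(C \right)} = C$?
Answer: $\frac{2361}{2} \approx 1180.5$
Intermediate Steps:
$y{\left(w \right)} = \frac{1}{4}$ ($y{\left(w \right)} = \frac{1}{4} \cdot 1 = \frac{1}{4}$)
$V{\left(m \right)} = \frac{1}{4} + m$ ($V{\left(m \right)} = m + \frac{1}{4} = \frac{1}{4} + m$)
$j{\left(U \right)} = - \frac{\left(5 + U\right) \left(24 + U\right)}{6}$ ($j{\left(U \right)} = - \frac{\left(U + 5\right) \left(24 + U\right)}{6} = - \frac{\left(5 + U\right) \left(24 + U\right)}{6}$)
$R{\left(K \right)} = 5 - \frac{2 K \left(\frac{1}{4} + 2 K\right)}{3}$ ($R{\left(K \right)} = 5 - \frac{\left(K + \left(\frac{1}{4} + K\right)\right) \left(K + K\right)}{3} = 5 - \frac{\left(\frac{1}{4} + 2 K\right) 2 K}{3} = 5 - \frac{2 K \left(\frac{1}{4} + 2 K\right)}{3}$)
$j{\left(-56 \right)} - R{\left(33 \right)} = \left(-20 - - \frac{812}{3} - \frac{\left(-56\right)^{2}}{6}\right) - \left(5 - \frac{4 \cdot 33^{2}}{3} - \frac{11}{2}\right) = \left(-20 + \frac{812}{3} - \frac{1568}{3}\right) - \left(5 - 1452 - \frac{11}{2}\right) = -272 - - \frac{2905}{2} = -272 + \frac{2905}{2} = \frac{2361}{2}$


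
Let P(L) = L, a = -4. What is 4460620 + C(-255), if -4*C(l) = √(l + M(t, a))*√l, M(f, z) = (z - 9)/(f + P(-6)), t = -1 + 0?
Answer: 4460620 + √790755/14 ≈ 4.4607e+6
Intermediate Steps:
t = -1
M(f, z) = (-9 + z)/(-6 + f) (M(f, z) = (z - 9)/(f - 6) = (-9 + z)/(-6 + f))
C(l) = -√l*√(13/7 + l)/4 (C(l) = -√(l + (-9 - 4)/(-6 - 1))*√l/4 = -√(l - 13/(-7))*√l/4 = -√(l - ⅐*(-13))*√l/4 = -√(l + 13/7)*√l/4 = -√(13/7 + l)*√l/4 = -√l*√(13/7 + l)/4)
4460620 + C(-255) = 4460620 - √7*√(-255)*√(13 + 7*(-255))/28 = 4460620 - √7*I*√255*√(13 - 1785)/28 = 4460620 - √7*I*√255*√(-1772)/28 = 4460620 - √7*I*√255*2*I*√443/28 = 4460620 + √790755/14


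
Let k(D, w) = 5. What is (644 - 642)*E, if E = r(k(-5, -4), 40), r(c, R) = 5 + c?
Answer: 20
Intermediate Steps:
E = 10 (E = 5 + 5 = 10)
(644 - 642)*E = (644 - 642)*10 = 2*10 = 20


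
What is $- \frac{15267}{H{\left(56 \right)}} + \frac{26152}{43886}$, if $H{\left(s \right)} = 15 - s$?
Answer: $\frac{335539897}{899663} \approx 372.96$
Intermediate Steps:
$- \frac{15267}{H{\left(56 \right)}} + \frac{26152}{43886} = - \frac{15267}{15 - 56} + \frac{26152}{43886} = - \frac{15267}{15 - 56} + 26152 \cdot \frac{1}{43886} = - \frac{15267}{-41} + \frac{13076}{21943} = \left(-15267\right) \left(- \frac{1}{41}\right) + \frac{13076}{21943} = \frac{15267}{41} + \frac{13076}{21943} = \frac{335539897}{899663}$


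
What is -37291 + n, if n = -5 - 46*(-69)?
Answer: -34122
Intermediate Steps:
n = 3169 (n = -5 + 3174 = 3169)
-37291 + n = -37291 + 3169 = -34122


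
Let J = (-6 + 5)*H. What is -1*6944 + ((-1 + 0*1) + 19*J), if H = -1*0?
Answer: -6945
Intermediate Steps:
H = 0
J = 0 (J = (-6 + 5)*0 = -1*0 = 0)
-1*6944 + ((-1 + 0*1) + 19*J) = -1*6944 + ((-1 + 0*1) + 19*0) = -6944 + ((-1 + 0) + 0) = -6944 + (-1 + 0) = -6944 - 1 = -6945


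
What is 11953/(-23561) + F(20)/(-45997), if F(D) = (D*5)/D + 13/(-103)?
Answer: -56641448145/111624737651 ≈ -0.50743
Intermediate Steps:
F(D) = 502/103 (F(D) = (5*D)/D + 13*(-1/103) = 5 - 13/103 = 502/103)
11953/(-23561) + F(20)/(-45997) = 11953/(-23561) + (502/103)/(-45997) = 11953*(-1/23561) + (502/103)*(-1/45997) = -11953/23561 - 502/4737691 = -56641448145/111624737651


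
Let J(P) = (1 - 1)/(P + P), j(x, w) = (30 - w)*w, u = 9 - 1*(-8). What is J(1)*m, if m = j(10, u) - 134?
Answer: 0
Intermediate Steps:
u = 17 (u = 9 + 8 = 17)
j(x, w) = w*(30 - w)
J(P) = 0 (J(P) = 0/((2*P)) = 0*(1/(2*P)) = 0)
m = 87 (m = 17*(30 - 1*17) - 134 = 17*(30 - 17) - 134 = 17*13 - 134 = 221 - 134 = 87)
J(1)*m = 0*87 = 0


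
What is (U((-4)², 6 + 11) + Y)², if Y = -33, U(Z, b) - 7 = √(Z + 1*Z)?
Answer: 708 - 208*√2 ≈ 413.84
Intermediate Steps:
U(Z, b) = 7 + √2*√Z (U(Z, b) = 7 + √(Z + 1*Z) = 7 + √(Z + Z) = 7 + √(2*Z) = 7 + √2*√Z)
(U((-4)², 6 + 11) + Y)² = ((7 + √2*√((-4)²)) - 33)² = ((7 + √2*√16) - 33)² = ((7 + √2*4) - 33)² = ((7 + 4*√2) - 33)² = (-26 + 4*√2)²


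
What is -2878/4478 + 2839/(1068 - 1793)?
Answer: -7399796/1623275 ≈ -4.5586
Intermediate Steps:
-2878/4478 + 2839/(1068 - 1793) = -2878*1/4478 + 2839/(-725) = -1439/2239 + 2839*(-1/725) = -1439/2239 - 2839/725 = -7399796/1623275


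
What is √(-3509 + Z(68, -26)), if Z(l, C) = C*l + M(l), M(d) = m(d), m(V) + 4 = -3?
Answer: 2*I*√1321 ≈ 72.691*I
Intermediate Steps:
m(V) = -7 (m(V) = -4 - 3 = -7)
M(d) = -7
Z(l, C) = -7 + C*l (Z(l, C) = C*l - 7 = -7 + C*l)
√(-3509 + Z(68, -26)) = √(-3509 + (-7 - 26*68)) = √(-3509 + (-7 - 1768)) = √(-3509 - 1775) = √(-5284) = 2*I*√1321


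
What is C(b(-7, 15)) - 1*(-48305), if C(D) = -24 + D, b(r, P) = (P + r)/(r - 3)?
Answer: 241401/5 ≈ 48280.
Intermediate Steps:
b(r, P) = (P + r)/(-3 + r)
C(b(-7, 15)) - 1*(-48305) = (-24 + (15 - 7)/(-3 - 7)) - 1*(-48305) = (-24 + 8/(-10)) + 48305 = (-24 - 1/10*8) + 48305 = (-24 - 4/5) + 48305 = -124/5 + 48305 = 241401/5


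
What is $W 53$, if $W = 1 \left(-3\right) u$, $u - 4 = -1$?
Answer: $-477$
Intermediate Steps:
$u = 3$ ($u = 4 - 1 = 3$)
$W = -9$ ($W = 1 \left(-3\right) 3 = \left(-3\right) 3 = -9$)
$W 53 = \left(-9\right) 53 = -477$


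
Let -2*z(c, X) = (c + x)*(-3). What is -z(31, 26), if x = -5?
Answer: -39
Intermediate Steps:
z(c, X) = -15/2 + 3*c/2 (z(c, X) = -(c - 5)*(-3)/2 = -(-5 + c)*(-3)/2 = -(15 - 3*c)/2 = -15/2 + 3*c/2)
-z(31, 26) = -(-15/2 + (3/2)*31) = -(-15/2 + 93/2) = -1*39 = -39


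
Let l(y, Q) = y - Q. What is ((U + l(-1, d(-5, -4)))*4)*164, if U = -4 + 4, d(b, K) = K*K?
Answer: -11152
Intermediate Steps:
d(b, K) = K**2
U = 0
((U + l(-1, d(-5, -4)))*4)*164 = ((0 + (-1 - 1*(-4)**2))*4)*164 = ((0 + (-1 - 1*16))*4)*164 = ((0 + (-1 - 16))*4)*164 = ((0 - 17)*4)*164 = -17*4*164 = -68*164 = -11152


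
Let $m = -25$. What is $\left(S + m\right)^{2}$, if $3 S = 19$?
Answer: $\frac{3136}{9} \approx 348.44$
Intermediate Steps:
$S = \frac{19}{3}$ ($S = \frac{1}{3} \cdot 19 = \frac{19}{3} \approx 6.3333$)
$\left(S + m\right)^{2} = \left(\frac{19}{3} - 25\right)^{2} = \left(- \frac{56}{3}\right)^{2} = \frac{3136}{9}$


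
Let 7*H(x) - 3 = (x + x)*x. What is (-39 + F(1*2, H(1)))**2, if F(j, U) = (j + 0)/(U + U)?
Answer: 35344/25 ≈ 1413.8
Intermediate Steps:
H(x) = 3/7 + 2*x**2/7 (H(x) = 3/7 + ((x + x)*x)/7 = 3/7 + ((2*x)*x)/7 = 3/7 + (2*x**2)/7 = 3/7 + 2*x**2/7)
F(j, U) = j/(2*U) (F(j, U) = j/((2*U)) = j*(1/(2*U)) = j/(2*U))
(-39 + F(1*2, H(1)))**2 = (-39 + (1*2)/(2*(3/7 + (2/7)*1**2)))**2 = (-39 + (1/2)*2/(3/7 + (2/7)*1))**2 = (-39 + (1/2)*2/(3/7 + 2/7))**2 = (-39 + (1/2)*2/(5/7))**2 = (-39 + (1/2)*2*(7/5))**2 = (-39 + 7/5)**2 = (-188/5)**2 = 35344/25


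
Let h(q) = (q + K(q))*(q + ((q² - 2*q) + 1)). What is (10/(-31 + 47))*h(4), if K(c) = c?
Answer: 65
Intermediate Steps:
h(q) = 2*q*(1 + q² - q) (h(q) = (q + q)*(q + ((q² - 2*q) + 1)) = (2*q)*(q + (1 + q² - 2*q)) = (2*q)*(1 + q² - q) = 2*q*(1 + q² - q))
(10/(-31 + 47))*h(4) = (10/(-31 + 47))*(2*4*(1 + 4² - 1*4)) = (10/16)*(2*4*(1 + 16 - 4)) = (10*(1/16))*(2*4*13) = (5/8)*104 = 65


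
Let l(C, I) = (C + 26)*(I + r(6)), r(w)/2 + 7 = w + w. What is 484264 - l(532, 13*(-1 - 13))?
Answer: 580240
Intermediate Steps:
r(w) = -14 + 4*w (r(w) = -14 + 2*(w + w) = -14 + 2*(2*w) = -14 + 4*w)
l(C, I) = (10 + I)*(26 + C) (l(C, I) = (C + 26)*(I + (-14 + 4*6)) = (26 + C)*(I + (-14 + 24)) = (26 + C)*(I + 10) = (26 + C)*(10 + I) = (10 + I)*(26 + C))
484264 - l(532, 13*(-1 - 13)) = 484264 - (260 + 10*532 + 26*(13*(-1 - 13)) + 532*(13*(-1 - 13))) = 484264 - (260 + 5320 + 26*(13*(-14)) + 532*(13*(-14))) = 484264 - (260 + 5320 + 26*(-182) + 532*(-182)) = 484264 - (260 + 5320 - 4732 - 96824) = 484264 - 1*(-95976) = 484264 + 95976 = 580240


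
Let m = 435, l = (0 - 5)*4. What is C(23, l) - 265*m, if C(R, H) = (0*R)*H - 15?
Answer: -115290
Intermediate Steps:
l = -20 (l = -5*4 = -20)
C(R, H) = -15 (C(R, H) = 0*H - 15 = 0 - 15 = -15)
C(23, l) - 265*m = -15 - 265*435 = -15 - 115275 = -115290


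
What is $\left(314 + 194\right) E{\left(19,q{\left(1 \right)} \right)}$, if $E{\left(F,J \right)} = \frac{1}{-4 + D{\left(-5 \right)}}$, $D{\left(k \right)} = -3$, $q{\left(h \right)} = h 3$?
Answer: $- \frac{508}{7} \approx -72.571$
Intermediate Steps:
$q{\left(h \right)} = 3 h$
$E{\left(F,J \right)} = - \frac{1}{7}$ ($E{\left(F,J \right)} = \frac{1}{-4 - 3} = \frac{1}{-7} = - \frac{1}{7}$)
$\left(314 + 194\right) E{\left(19,q{\left(1 \right)} \right)} = \left(314 + 194\right) \left(- \frac{1}{7}\right) = 508 \left(- \frac{1}{7}\right) = - \frac{508}{7}$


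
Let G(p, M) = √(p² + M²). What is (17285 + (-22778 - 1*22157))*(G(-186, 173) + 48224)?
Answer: -1333393600 - 138250*√2581 ≈ -1.3404e+9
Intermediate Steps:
G(p, M) = √(M² + p²)
(17285 + (-22778 - 1*22157))*(G(-186, 173) + 48224) = (17285 + (-22778 - 1*22157))*(√(173² + (-186)²) + 48224) = (17285 + (-22778 - 22157))*(√(29929 + 34596) + 48224) = (17285 - 44935)*(√64525 + 48224) = -27650*(5*√2581 + 48224) = -27650*(48224 + 5*√2581) = -1333393600 - 138250*√2581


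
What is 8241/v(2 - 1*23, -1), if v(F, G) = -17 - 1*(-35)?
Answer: 2747/6 ≈ 457.83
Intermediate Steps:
v(F, G) = 18 (v(F, G) = -17 + 35 = 18)
8241/v(2 - 1*23, -1) = 8241/18 = 8241*(1/18) = 2747/6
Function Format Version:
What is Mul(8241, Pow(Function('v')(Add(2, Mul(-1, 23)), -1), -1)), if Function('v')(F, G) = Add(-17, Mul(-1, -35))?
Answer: Rational(2747, 6) ≈ 457.83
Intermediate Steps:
Function('v')(F, G) = 18 (Function('v')(F, G) = Add(-17, 35) = 18)
Mul(8241, Pow(Function('v')(Add(2, Mul(-1, 23)), -1), -1)) = Mul(8241, Pow(18, -1)) = Mul(8241, Rational(1, 18)) = Rational(2747, 6)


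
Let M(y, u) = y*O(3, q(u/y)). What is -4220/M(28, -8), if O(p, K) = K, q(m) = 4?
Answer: -1055/28 ≈ -37.679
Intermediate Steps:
M(y, u) = 4*y (M(y, u) = y*4 = 4*y)
-4220/M(28, -8) = -4220/(4*28) = -4220/112 = -4220*1/112 = -1055/28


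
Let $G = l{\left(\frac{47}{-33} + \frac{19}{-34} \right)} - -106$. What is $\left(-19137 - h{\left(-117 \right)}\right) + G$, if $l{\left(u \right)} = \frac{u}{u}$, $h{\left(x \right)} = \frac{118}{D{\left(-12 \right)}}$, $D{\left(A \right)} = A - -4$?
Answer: $- \frac{76061}{4} \approx -19015.0$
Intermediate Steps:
$D{\left(A \right)} = 4 + A$ ($D{\left(A \right)} = A + 4 = 4 + A$)
$h{\left(x \right)} = - \frac{59}{4}$ ($h{\left(x \right)} = \frac{118}{4 - 12} = \frac{118}{-8} = 118 \left(- \frac{1}{8}\right) = - \frac{59}{4}$)
$l{\left(u \right)} = 1$
$G = 107$ ($G = 1 - -106 = 1 + 106 = 107$)
$\left(-19137 - h{\left(-117 \right)}\right) + G = \left(-19137 - - \frac{59}{4}\right) + 107 = \left(-19137 + \frac{59}{4}\right) + 107 = - \frac{76489}{4} + 107 = - \frac{76061}{4}$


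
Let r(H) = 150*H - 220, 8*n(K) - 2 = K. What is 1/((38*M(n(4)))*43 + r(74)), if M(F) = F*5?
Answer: 2/34015 ≈ 5.8798e-5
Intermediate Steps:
n(K) = ¼ + K/8
r(H) = -220 + 150*H
M(F) = 5*F
1/((38*M(n(4)))*43 + r(74)) = 1/((38*(5*(¼ + (⅛)*4)))*43 + (-220 + 150*74)) = 1/((38*(5*(¼ + ½)))*43 + (-220 + 11100)) = 1/((38*(5*(¾)))*43 + 10880) = 1/((38*(15/4))*43 + 10880) = 1/((285/2)*43 + 10880) = 1/(12255/2 + 10880) = 1/(34015/2) = 2/34015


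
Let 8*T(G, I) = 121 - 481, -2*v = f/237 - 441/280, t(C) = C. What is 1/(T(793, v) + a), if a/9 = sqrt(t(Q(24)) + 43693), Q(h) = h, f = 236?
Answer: 5/393228 + sqrt(43717)/393228 ≈ 0.00054443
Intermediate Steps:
v = 5491/18960 (v = -(236/237 - 441/280)/2 = -(236*(1/237) - 441*1/280)/2 = -(236/237 - 63/40)/2 = -1/2*(-5491/9480) = 5491/18960 ≈ 0.28961)
T(G, I) = -45 (T(G, I) = (121 - 481)/8 = (1/8)*(-360) = -45)
a = 9*sqrt(43717) (a = 9*sqrt(24 + 43693) = 9*sqrt(43717) ≈ 1881.8)
1/(T(793, v) + a) = 1/(-45 + 9*sqrt(43717))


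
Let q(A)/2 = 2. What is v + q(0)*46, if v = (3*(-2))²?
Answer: 220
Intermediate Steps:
q(A) = 4 (q(A) = 2*2 = 4)
v = 36 (v = (-6)² = 36)
v + q(0)*46 = 36 + 4*46 = 36 + 184 = 220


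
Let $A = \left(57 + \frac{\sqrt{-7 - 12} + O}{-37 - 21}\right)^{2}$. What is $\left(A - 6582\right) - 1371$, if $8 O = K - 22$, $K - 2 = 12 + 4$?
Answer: $- \frac{63283875}{13456} - \frac{6613 i \sqrt{19}}{3364} \approx -4703.0 - 8.5688 i$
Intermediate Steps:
$K = 18$ ($K = 2 + \left(12 + 4\right) = 2 + 16 = 18$)
$O = - \frac{1}{2}$ ($O = \frac{18 - 22}{8} = \frac{1}{8} \left(-4\right) = - \frac{1}{2} \approx -0.5$)
$A = \left(\frac{6613}{116} - \frac{i \sqrt{19}}{58}\right)^{2}$ ($A = \left(57 + \frac{\sqrt{-7 - 12} - \frac{1}{2}}{-37 - 21}\right)^{2} = \left(57 + \frac{\sqrt{-19} - \frac{1}{2}}{-58}\right)^{2} = \left(57 + \left(i \sqrt{19} - \frac{1}{2}\right) \left(- \frac{1}{58}\right)\right)^{2} = \left(57 + \left(- \frac{1}{2} + i \sqrt{19}\right) \left(- \frac{1}{58}\right)\right)^{2} = \left(57 + \left(\frac{1}{116} - \frac{i \sqrt{19}}{58}\right)\right)^{2} = \left(\frac{6613}{116} - \frac{i \sqrt{19}}{58}\right)^{2} \approx 3250.0 - 8.569 i$)
$\left(A - 6582\right) - 1371 = \left(\left(\frac{43731693}{13456} - \frac{6613 i \sqrt{19}}{3364}\right) - 6582\right) - 1371 = \left(- \frac{44835699}{13456} - \frac{6613 i \sqrt{19}}{3364}\right) - 1371 = - \frac{63283875}{13456} - \frac{6613 i \sqrt{19}}{3364}$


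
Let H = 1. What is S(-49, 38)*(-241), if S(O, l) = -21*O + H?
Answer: -248230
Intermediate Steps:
S(O, l) = 1 - 21*O (S(O, l) = -21*O + 1 = 1 - 21*O)
S(-49, 38)*(-241) = (1 - 21*(-49))*(-241) = (1 + 1029)*(-241) = 1030*(-241) = -248230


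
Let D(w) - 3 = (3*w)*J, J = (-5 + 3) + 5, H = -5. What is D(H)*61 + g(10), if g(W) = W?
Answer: -2552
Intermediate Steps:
J = 3 (J = -2 + 5 = 3)
D(w) = 3 + 9*w (D(w) = 3 + (3*w)*3 = 3 + 9*w)
D(H)*61 + g(10) = (3 + 9*(-5))*61 + 10 = (3 - 45)*61 + 10 = -42*61 + 10 = -2562 + 10 = -2552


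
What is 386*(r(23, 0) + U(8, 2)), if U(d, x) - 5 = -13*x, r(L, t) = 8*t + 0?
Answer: -8106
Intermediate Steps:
r(L, t) = 8*t
U(d, x) = 5 - 13*x
386*(r(23, 0) + U(8, 2)) = 386*(8*0 + (5 - 13*2)) = 386*(0 + (5 - 26)) = 386*(0 - 21) = 386*(-21) = -8106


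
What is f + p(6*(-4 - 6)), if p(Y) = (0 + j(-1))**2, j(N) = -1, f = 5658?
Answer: 5659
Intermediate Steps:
p(Y) = 1 (p(Y) = (0 - 1)**2 = (-1)**2 = 1)
f + p(6*(-4 - 6)) = 5658 + 1 = 5659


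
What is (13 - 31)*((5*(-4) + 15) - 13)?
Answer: 324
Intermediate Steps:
(13 - 31)*((5*(-4) + 15) - 13) = -18*((-20 + 15) - 13) = -18*(-5 - 13) = -18*(-18) = 324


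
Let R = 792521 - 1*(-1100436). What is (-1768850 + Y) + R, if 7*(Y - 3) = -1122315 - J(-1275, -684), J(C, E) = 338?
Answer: -36269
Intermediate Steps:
R = 1892957 (R = 792521 + 1100436 = 1892957)
Y = -160376 (Y = 3 + (-1122315 - 1*338)/7 = 3 + (-1122315 - 338)/7 = 3 + (1/7)*(-1122653) = 3 - 160379 = -160376)
(-1768850 + Y) + R = (-1768850 - 160376) + 1892957 = -1929226 + 1892957 = -36269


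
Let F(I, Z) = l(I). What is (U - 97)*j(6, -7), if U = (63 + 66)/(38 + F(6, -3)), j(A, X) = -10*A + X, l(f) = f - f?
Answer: 238319/38 ≈ 6271.6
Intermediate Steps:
l(f) = 0
j(A, X) = X - 10*A
F(I, Z) = 0
U = 129/38 (U = (63 + 66)/(38 + 0) = 129/38 ≈ 3.3947)
(U - 97)*j(6, -7) = (129/38 - 97)*(-7 - 10*6) = -3557*(-7 - 60)/38 = -3557/38*(-67) = 238319/38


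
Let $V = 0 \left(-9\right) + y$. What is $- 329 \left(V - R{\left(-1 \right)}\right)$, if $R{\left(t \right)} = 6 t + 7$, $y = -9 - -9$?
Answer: $329$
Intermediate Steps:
$y = 0$ ($y = -9 + 9 = 0$)
$V = 0$ ($V = 0 \left(-9\right) + 0 = 0 + 0 = 0$)
$R{\left(t \right)} = 7 + 6 t$
$- 329 \left(V - R{\left(-1 \right)}\right) = - 329 \left(0 - \left(7 + 6 \left(-1\right)\right)\right) = - 329 \left(0 - \left(7 - 6\right)\right) = - 329 \left(0 - 1\right) = \left(-329\right) \left(-1\right) = 329$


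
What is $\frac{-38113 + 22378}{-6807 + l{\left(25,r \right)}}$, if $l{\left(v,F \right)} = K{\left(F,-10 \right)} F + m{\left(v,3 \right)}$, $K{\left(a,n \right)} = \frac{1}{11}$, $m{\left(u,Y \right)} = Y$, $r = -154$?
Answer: $\frac{15735}{6818} \approx 2.3079$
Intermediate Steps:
$K{\left(a,n \right)} = \frac{1}{11}$
$l{\left(v,F \right)} = 3 + \frac{F}{11}$ ($l{\left(v,F \right)} = \frac{F}{11} + 3 = 3 + \frac{F}{11}$)
$\frac{-38113 + 22378}{-6807 + l{\left(25,r \right)}} = \frac{-38113 + 22378}{-6807 + \left(3 + \frac{1}{11} \left(-154\right)\right)} = - \frac{15735}{-6807 + \left(3 - 14\right)} = - \frac{15735}{-6807 - 11} = - \frac{15735}{-6818} = \left(-15735\right) \left(- \frac{1}{6818}\right) = \frac{15735}{6818}$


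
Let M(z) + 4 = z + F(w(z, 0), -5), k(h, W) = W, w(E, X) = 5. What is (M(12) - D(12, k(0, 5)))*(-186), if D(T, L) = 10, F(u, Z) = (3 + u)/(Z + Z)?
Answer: 2604/5 ≈ 520.80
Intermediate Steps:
F(u, Z) = (3 + u)/(2*Z) (F(u, Z) = (3 + u)/((2*Z)) = (3 + u)*(1/(2*Z)) = (3 + u)/(2*Z))
M(z) = -24/5 + z (M(z) = -4 + (z + (½)*(3 + 5)/(-5)) = -4 + (z + (½)*(-⅕)*8) = -4 + (z - ⅘) = -4 + (-⅘ + z) = -24/5 + z)
(M(12) - D(12, k(0, 5)))*(-186) = ((-24/5 + 12) - 1*10)*(-186) = (36/5 - 10)*(-186) = -14/5*(-186) = 2604/5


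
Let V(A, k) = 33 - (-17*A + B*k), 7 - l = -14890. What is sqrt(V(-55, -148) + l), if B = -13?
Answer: sqrt(12071) ≈ 109.87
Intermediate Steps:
l = 14897 (l = 7 - 1*(-14890) = 7 + 14890 = 14897)
V(A, k) = 33 + 13*k + 17*A (V(A, k) = 33 - (-17*A - 13*k) = 33 + (13*k + 17*A) = 33 + 13*k + 17*A)
sqrt(V(-55, -148) + l) = sqrt((33 + 13*(-148) + 17*(-55)) + 14897) = sqrt((33 - 1924 - 935) + 14897) = sqrt(-2826 + 14897) = sqrt(12071)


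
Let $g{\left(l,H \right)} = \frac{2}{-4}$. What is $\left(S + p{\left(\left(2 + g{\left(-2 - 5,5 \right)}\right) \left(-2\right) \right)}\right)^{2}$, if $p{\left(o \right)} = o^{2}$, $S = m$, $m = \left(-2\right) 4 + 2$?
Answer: $9$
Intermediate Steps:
$g{\left(l,H \right)} = - \frac{1}{2}$ ($g{\left(l,H \right)} = 2 \left(- \frac{1}{4}\right) = - \frac{1}{2}$)
$m = -6$ ($m = -8 + 2 = -6$)
$S = -6$
$\left(S + p{\left(\left(2 + g{\left(-2 - 5,5 \right)}\right) \left(-2\right) \right)}\right)^{2} = \left(-6 + \left(\left(2 - \frac{1}{2}\right) \left(-2\right)\right)^{2}\right)^{2} = \left(-6 + \left(\frac{3}{2} \left(-2\right)\right)^{2}\right)^{2} = \left(-6 + \left(-3\right)^{2}\right)^{2} = \left(-6 + 9\right)^{2} = 3^{2} = 9$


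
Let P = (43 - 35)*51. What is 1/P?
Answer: 1/408 ≈ 0.0024510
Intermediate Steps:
P = 408 (P = 8*51 = 408)
1/P = 1/408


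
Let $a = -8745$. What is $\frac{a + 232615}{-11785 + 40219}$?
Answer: $\frac{111935}{14217} \approx 7.8733$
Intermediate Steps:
$\frac{a + 232615}{-11785 + 40219} = \frac{-8745 + 232615}{-11785 + 40219} = \frac{223870}{28434} = 223870 \cdot \frac{1}{28434} = \frac{111935}{14217}$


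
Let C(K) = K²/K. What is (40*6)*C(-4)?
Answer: -960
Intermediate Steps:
C(K) = K
(40*6)*C(-4) = (40*6)*(-4) = 240*(-4) = -960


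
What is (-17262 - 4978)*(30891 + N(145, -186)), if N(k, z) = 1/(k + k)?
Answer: -19923461584/29 ≈ -6.8702e+8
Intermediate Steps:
N(k, z) = 1/(2*k)
(-17262 - 4978)*(30891 + N(145, -186)) = (-17262 - 4978)*(30891 + (½)/145) = -22240*(30891 + (½)*(1/145)) = -22240*(30891 + 1/290) = -22240*8958391/290 = -19923461584/29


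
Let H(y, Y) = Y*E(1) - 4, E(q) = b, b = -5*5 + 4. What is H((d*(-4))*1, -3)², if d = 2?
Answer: 3481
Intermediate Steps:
b = -21 (b = -25 + 4 = -21)
E(q) = -21
H(y, Y) = -4 - 21*Y (H(y, Y) = Y*(-21) - 4 = -21*Y - 4 = -4 - 21*Y)
H((d*(-4))*1, -3)² = (-4 - 21*(-3))² = (-4 + 63)² = 59² = 3481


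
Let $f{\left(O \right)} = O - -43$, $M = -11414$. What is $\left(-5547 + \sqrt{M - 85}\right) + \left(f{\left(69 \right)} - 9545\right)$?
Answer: $-14980 + i \sqrt{11499} \approx -14980.0 + 107.23 i$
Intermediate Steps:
$f{\left(O \right)} = 43 + O$ ($f{\left(O \right)} = O + 43 = 43 + O$)
$\left(-5547 + \sqrt{M - 85}\right) + \left(f{\left(69 \right)} - 9545\right) = \left(-5547 + \sqrt{-11414 - 85}\right) + \left(\left(43 + 69\right) - 9545\right) = \left(-5547 + \sqrt{-11499}\right) + \left(112 - 9545\right) = \left(-5547 + i \sqrt{11499}\right) - 9433 = -14980 + i \sqrt{11499}$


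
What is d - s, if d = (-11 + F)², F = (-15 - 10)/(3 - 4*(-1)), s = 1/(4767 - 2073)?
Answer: 28028327/132006 ≈ 212.33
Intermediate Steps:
s = 1/2694 ≈ 0.00037120
F = -25/7 (F = -25/(3 + 4) = -25/7 ≈ -3.5714)
d = 10404/49 (d = (-11 - 25/7)² = (-102/7)² = 10404/49 ≈ 212.33)
d - s = 10404/49 - 1*1/2694 = 10404/49 - 1/2694 = 28028327/132006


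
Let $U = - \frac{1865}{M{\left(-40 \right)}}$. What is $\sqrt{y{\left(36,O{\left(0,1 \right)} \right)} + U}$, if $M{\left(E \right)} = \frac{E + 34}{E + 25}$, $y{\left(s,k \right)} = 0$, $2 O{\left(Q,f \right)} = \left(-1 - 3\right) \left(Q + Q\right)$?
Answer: $\frac{5 i \sqrt{746}}{2} \approx 68.282 i$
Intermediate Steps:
$O{\left(Q,f \right)} = - 4 Q$ ($O{\left(Q,f \right)} = \frac{\left(-1 - 3\right) \left(Q + Q\right)}{2} = \frac{\left(-4\right) 2 Q}{2} = \frac{\left(-8\right) Q}{2} = - 4 Q$)
$M{\left(E \right)} = \frac{34 + E}{25 + E}$
$U = - \frac{9325}{2}$ ($U = - \frac{1865}{\frac{1}{25 - 40} \left(34 - 40\right)} = - \frac{1865}{\frac{1}{-15} \left(-6\right)} = - \frac{1865}{\left(- \frac{1}{15}\right) \left(-6\right)} = - \frac{1865}{\frac{2}{5}} = \left(-1865\right) \frac{5}{2} = - \frac{9325}{2} \approx -4662.5$)
$\sqrt{y{\left(36,O{\left(0,1 \right)} \right)} + U} = \sqrt{0 - \frac{9325}{2}} = \sqrt{- \frac{9325}{2}} = \frac{5 i \sqrt{746}}{2}$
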